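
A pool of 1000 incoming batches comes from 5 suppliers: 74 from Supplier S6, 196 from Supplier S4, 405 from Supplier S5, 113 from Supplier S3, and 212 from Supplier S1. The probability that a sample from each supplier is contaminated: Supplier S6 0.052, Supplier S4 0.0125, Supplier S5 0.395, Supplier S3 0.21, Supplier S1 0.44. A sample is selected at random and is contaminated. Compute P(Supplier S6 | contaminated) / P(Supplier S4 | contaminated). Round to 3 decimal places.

Unnormalized posteriors (prior × likelihood):
  Supplier S6: 0.074 × 0.052 = 0.003848
  Supplier S4: 0.196 × 0.0125 = 0.00245
  Supplier S5: 0.405 × 0.395 = 0.159975
  Supplier S3: 0.113 × 0.21 = 0.02373
  Supplier S1: 0.212 × 0.44 = 0.09328
Total = 0.283283.
The ratio is 0.003848 / 0.00245 (the normalizer cancels) = 1.571.

1.571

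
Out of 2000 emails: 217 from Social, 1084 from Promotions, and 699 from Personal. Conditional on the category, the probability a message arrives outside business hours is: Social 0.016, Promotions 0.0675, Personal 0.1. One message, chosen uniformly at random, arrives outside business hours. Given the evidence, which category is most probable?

Prior × likelihood for each hypothesis:
  Social: 0.1085 × 0.016 = 0.001736
  Promotions: 0.542 × 0.0675 = 0.036585
  Personal: 0.3495 × 0.1 = 0.03495
Normalizing constant = 0.073271.
Largest term belongs to Promotions, so Promotions is most probable.

Promotions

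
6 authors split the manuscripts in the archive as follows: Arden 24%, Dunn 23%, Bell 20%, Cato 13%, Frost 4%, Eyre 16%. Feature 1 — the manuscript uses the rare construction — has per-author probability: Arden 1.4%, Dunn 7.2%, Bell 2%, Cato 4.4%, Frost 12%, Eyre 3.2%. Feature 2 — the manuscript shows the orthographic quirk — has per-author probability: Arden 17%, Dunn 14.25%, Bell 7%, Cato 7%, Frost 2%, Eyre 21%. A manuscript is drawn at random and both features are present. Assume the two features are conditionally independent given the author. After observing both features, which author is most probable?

Unnormalized posteriors (prior × likelihood):
  Arden: 0.24 × 0.014 × 0.17 = 0.0005712
  Dunn: 0.23 × 0.072 × 0.1425 = 0.0023598
  Bell: 0.2 × 0.02 × 0.07 = 0.00028
  Cato: 0.13 × 0.044 × 0.07 = 0.0004004
  Frost: 0.04 × 0.12 × 0.02 = 0.000096
  Eyre: 0.16 × 0.032 × 0.21 = 0.0010752
Sum = 0.0047826.
Largest term belongs to Dunn, so Dunn is most probable.

Dunn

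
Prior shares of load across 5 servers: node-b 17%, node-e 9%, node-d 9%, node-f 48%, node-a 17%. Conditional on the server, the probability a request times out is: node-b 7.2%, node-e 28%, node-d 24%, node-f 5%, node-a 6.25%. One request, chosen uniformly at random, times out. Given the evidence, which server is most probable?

node-e

Compute prior × likelihood for every hypothesis:
  node-b: 0.17 × 0.072 = 0.01224
  node-e: 0.09 × 0.28 = 0.0252
  node-d: 0.09 × 0.24 = 0.0216
  node-f: 0.48 × 0.05 = 0.024
  node-a: 0.17 × 0.0625 = 0.010625
Normalizing constant = 0.093665.
Largest term belongs to node-e, so node-e is most probable.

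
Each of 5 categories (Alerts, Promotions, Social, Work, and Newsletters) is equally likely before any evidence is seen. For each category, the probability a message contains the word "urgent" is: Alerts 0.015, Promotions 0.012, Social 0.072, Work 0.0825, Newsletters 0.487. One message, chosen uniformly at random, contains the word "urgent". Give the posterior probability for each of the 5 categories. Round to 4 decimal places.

Alerts 0.0224, Promotions 0.0180, Social 0.1077, Work 0.1234, Newsletters 0.7285

Since the prior is uniform, the posterior is proportional to the likelihood:
  Alerts: 0.015
  Promotions: 0.012
  Social: 0.072
  Work: 0.0825
  Newsletters: 0.487
Total = 0.6685.
P(Alerts | urgent-flag) = 0.015/0.6685 ≈ 0.0224
P(Promotions | urgent-flag) = 0.012/0.6685 ≈ 0.0180
P(Social | urgent-flag) = 0.072/0.6685 ≈ 0.1077
P(Work | urgent-flag) = 0.0825/0.6685 ≈ 0.1234
P(Newsletters | urgent-flag) = 0.487/0.6685 ≈ 0.7285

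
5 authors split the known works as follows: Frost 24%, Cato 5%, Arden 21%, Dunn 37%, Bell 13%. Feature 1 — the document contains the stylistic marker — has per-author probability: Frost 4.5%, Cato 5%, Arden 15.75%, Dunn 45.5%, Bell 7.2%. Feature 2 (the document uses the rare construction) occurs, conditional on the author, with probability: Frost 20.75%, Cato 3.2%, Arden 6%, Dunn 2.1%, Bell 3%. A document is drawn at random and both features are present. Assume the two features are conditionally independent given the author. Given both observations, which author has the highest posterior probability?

Prior × likelihood for each hypothesis:
  Frost: 0.24 × 0.045 × 0.2075 = 0.002241
  Cato: 0.05 × 0.05 × 0.032 = 0.00008
  Arden: 0.21 × 0.1575 × 0.06 = 0.0019845
  Dunn: 0.37 × 0.455 × 0.021 = 0.00353535
  Bell: 0.13 × 0.072 × 0.03 = 0.0002808
Sum = 0.00812165.
Largest term belongs to Dunn, so Dunn is most probable.

Dunn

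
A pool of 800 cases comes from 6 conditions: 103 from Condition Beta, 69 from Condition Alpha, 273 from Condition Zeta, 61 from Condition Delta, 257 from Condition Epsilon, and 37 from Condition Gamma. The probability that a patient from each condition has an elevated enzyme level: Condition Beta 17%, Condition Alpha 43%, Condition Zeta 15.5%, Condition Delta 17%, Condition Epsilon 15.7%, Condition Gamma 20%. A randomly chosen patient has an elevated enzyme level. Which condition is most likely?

Condition Zeta

Prior × likelihood for each hypothesis:
  Condition Beta: 0.12875 × 0.17 = 0.0218875
  Condition Alpha: 0.08625 × 0.43 = 0.0370875
  Condition Zeta: 0.34125 × 0.155 = 0.05289375
  Condition Delta: 0.07625 × 0.17 = 0.0129625
  Condition Epsilon: 0.32125 × 0.157 = 0.05043625
  Condition Gamma: 0.04625 × 0.2 = 0.00925
Sum = 0.1845175.
Largest term belongs to Condition Zeta, so Condition Zeta is most probable.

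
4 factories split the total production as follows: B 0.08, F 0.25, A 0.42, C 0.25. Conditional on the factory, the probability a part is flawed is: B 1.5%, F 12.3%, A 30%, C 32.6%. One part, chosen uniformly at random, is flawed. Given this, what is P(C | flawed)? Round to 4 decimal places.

0.3404

Prior × likelihood for each hypothesis:
  B: 0.08 × 0.015 = 0.0012
  F: 0.25 × 0.123 = 0.03075
  A: 0.42 × 0.3 = 0.126
  C: 0.25 × 0.326 = 0.0815
Total = 0.23945.
P(C | evidence) = 0.0815 / 0.23945 ≈ 0.3404.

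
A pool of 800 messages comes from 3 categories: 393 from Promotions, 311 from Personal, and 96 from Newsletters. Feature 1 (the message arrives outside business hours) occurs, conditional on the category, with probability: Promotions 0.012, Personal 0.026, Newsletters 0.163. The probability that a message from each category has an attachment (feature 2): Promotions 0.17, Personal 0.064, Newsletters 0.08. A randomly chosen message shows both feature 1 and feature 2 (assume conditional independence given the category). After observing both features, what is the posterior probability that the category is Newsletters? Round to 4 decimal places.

0.4869

Unnormalized posteriors (prior × likelihood):
  Promotions: 0.49125 × 0.012 × 0.17 = 0.00100215
  Personal: 0.38875 × 0.026 × 0.064 = 0.00064688
  Newsletters: 0.12 × 0.163 × 0.08 = 0.0015648
Total = 0.00321383.
P(Newsletters | evidence) = 0.0015648 / 0.00321383 ≈ 0.4869.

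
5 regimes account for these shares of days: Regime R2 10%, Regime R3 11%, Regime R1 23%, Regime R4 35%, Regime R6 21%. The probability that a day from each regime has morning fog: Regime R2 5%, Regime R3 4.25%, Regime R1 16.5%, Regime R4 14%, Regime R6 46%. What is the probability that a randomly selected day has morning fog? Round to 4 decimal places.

Compute prior × likelihood for every hypothesis:
  Regime R2: 0.1 × 0.05 = 0.005
  Regime R3: 0.11 × 0.0425 = 0.004675
  Regime R1: 0.23 × 0.165 = 0.03795
  Regime R4: 0.35 × 0.14 = 0.049
  Regime R6: 0.21 × 0.46 = 0.0966
P(fog) = 0.005 + 0.004675 + 0.03795 + 0.049 + 0.0966 = 0.193225 → 0.1932.

0.1932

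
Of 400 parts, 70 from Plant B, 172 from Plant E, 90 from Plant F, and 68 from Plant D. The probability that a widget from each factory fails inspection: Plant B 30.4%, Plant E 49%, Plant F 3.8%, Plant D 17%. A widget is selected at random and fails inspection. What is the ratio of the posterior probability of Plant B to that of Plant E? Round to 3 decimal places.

0.252

By Bayes' rule, posterior ∝ prior × likelihood:
  Plant B: 0.175 × 0.304 = 0.0532
  Plant E: 0.43 × 0.49 = 0.2107
  Plant F: 0.225 × 0.038 = 0.00855
  Plant D: 0.17 × 0.17 = 0.0289
Sum = 0.30135.
The ratio is 0.0532 / 0.2107 (the normalizer cancels) = 0.252.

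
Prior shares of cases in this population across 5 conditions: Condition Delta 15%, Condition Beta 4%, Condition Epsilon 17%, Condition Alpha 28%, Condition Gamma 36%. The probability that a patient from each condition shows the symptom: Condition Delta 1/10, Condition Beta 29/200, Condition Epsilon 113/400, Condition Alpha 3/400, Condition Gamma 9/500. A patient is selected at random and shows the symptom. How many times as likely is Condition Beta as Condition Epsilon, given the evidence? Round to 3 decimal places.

Compute prior × likelihood for every hypothesis:
  Condition Delta: 0.15 × 0.1 = 0.015
  Condition Beta: 0.04 × 0.145 = 0.0058
  Condition Epsilon: 0.17 × 0.2825 = 0.048025
  Condition Alpha: 0.28 × 0.0075 = 0.0021
  Condition Gamma: 0.36 × 0.018 = 0.00648
Sum = 0.077405.
The ratio is 0.0058 / 0.048025 (the normalizer cancels) = 0.121.

0.121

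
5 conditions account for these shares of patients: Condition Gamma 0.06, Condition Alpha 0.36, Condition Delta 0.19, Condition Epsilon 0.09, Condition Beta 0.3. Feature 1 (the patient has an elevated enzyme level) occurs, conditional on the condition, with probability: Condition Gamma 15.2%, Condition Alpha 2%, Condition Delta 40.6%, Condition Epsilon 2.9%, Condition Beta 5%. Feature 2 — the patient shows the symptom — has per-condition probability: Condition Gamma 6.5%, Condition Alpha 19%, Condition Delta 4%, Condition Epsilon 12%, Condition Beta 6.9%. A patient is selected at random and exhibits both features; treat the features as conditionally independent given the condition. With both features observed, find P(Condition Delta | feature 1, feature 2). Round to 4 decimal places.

Unnormalized posteriors (prior × likelihood):
  Condition Gamma: 0.06 × 0.152 × 0.065 = 0.0005928
  Condition Alpha: 0.36 × 0.02 × 0.19 = 0.001368
  Condition Delta: 0.19 × 0.406 × 0.04 = 0.0030856
  Condition Epsilon: 0.09 × 0.029 × 0.12 = 0.0003132
  Condition Beta: 0.3 × 0.05 × 0.069 = 0.001035
Sum = 0.0063946.
P(Condition Delta | evidence) = 0.0030856 / 0.0063946 ≈ 0.4825.

0.4825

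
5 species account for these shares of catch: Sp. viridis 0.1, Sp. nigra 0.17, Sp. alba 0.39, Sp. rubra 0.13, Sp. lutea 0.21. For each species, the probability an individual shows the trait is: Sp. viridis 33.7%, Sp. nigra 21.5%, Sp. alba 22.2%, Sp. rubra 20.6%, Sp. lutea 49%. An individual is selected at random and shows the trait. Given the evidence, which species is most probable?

Sp. lutea

Prior × likelihood for each hypothesis:
  Sp. viridis: 0.1 × 0.337 = 0.0337
  Sp. nigra: 0.17 × 0.215 = 0.03655
  Sp. alba: 0.39 × 0.222 = 0.08658
  Sp. rubra: 0.13 × 0.206 = 0.02678
  Sp. lutea: 0.21 × 0.49 = 0.1029
Normalizing constant = 0.28651.
Largest term belongs to Sp. lutea, so Sp. lutea is most probable.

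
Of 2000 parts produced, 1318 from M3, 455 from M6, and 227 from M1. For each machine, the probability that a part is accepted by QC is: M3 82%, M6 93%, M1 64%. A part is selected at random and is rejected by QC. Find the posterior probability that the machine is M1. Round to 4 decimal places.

0.2329

Taking complements, P(rejected | each) = M3 0.18, M6 0.07, M1 0.36.
Compute prior × likelihood for every hypothesis:
  M3: 0.659 × 0.18 = 0.11862
  M6: 0.2275 × 0.07 = 0.015925
  M1: 0.1135 × 0.36 = 0.04086
Normalizing constant = 0.175405.
P(M1 | evidence) = 0.04086 / 0.175405 ≈ 0.2329.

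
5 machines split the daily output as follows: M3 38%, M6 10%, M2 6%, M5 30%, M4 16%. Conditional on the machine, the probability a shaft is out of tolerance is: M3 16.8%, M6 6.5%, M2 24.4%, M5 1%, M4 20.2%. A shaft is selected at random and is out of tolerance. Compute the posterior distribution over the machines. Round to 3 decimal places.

Prior × likelihood for each hypothesis:
  M3: 0.38 × 0.168 = 0.06384
  M6: 0.1 × 0.065 = 0.0065
  M2: 0.06 × 0.244 = 0.01464
  M5: 0.3 × 0.01 = 0.003
  M4: 0.16 × 0.202 = 0.03232
Sum = 0.1203.
P(M3 | oversize) = 0.06384/0.1203 ≈ 0.531
P(M6 | oversize) = 0.0065/0.1203 ≈ 0.054
P(M2 | oversize) = 0.01464/0.1203 ≈ 0.122
P(M5 | oversize) = 0.003/0.1203 ≈ 0.025
P(M4 | oversize) = 0.03232/0.1203 ≈ 0.269
(Check: 0.531+0.054+0.122+0.025+0.269 = 1.001.)

M3 0.531, M6 0.054, M2 0.122, M5 0.025, M4 0.269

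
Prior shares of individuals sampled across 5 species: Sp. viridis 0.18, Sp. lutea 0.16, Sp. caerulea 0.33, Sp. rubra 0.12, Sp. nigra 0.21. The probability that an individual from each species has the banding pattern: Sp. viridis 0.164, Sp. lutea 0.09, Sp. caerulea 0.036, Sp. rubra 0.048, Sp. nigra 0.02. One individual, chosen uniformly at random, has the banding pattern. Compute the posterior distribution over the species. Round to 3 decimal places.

Unnormalized posteriors (prior × likelihood):
  Sp. viridis: 0.18 × 0.164 = 0.02952
  Sp. lutea: 0.16 × 0.09 = 0.0144
  Sp. caerulea: 0.33 × 0.036 = 0.01188
  Sp. rubra: 0.12 × 0.048 = 0.00576
  Sp. nigra: 0.21 × 0.02 = 0.0042
Total = 0.06576.
P(Sp. viridis | banded) = 0.02952/0.06576 ≈ 0.449
P(Sp. lutea | banded) = 0.0144/0.06576 ≈ 0.219
P(Sp. caerulea | banded) = 0.01188/0.06576 ≈ 0.181
P(Sp. rubra | banded) = 0.00576/0.06576 ≈ 0.088
P(Sp. nigra | banded) = 0.0042/0.06576 ≈ 0.064
(Check: 0.449+0.219+0.181+0.088+0.064 = 1.001.)

Sp. viridis 0.449, Sp. lutea 0.219, Sp. caerulea 0.181, Sp. rubra 0.088, Sp. nigra 0.064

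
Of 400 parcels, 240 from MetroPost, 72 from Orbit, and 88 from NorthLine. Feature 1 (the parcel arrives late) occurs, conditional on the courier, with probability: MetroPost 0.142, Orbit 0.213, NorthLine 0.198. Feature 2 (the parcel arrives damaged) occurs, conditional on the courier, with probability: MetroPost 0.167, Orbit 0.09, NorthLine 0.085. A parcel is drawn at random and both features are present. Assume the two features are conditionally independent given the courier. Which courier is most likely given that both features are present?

MetroPost

By Bayes' rule, posterior ∝ prior × likelihood:
  MetroPost: 0.6 × 0.142 × 0.167 = 0.0142284
  Orbit: 0.18 × 0.213 × 0.09 = 0.0034506
  NorthLine: 0.22 × 0.198 × 0.085 = 0.0037026
Sum = 0.0213816.
Largest term belongs to MetroPost, so MetroPost is most probable.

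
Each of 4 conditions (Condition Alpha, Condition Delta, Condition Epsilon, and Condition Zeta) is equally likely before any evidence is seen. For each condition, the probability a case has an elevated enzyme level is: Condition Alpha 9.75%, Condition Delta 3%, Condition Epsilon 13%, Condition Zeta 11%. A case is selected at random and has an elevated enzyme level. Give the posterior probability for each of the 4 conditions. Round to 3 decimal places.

With a uniform prior (1/4 each), posterior ∝ likelihood:
  Condition Alpha: 0.0975
  Condition Delta: 0.03
  Condition Epsilon: 0.13
  Condition Zeta: 0.11
Total = 0.3675.
P(Condition Alpha | elevated) = 0.0975/0.3675 ≈ 0.265
P(Condition Delta | elevated) = 0.03/0.3675 ≈ 0.082
P(Condition Epsilon | elevated) = 0.13/0.3675 ≈ 0.354
P(Condition Zeta | elevated) = 0.11/0.3675 ≈ 0.299

Condition Alpha 0.265, Condition Delta 0.082, Condition Epsilon 0.354, Condition Zeta 0.299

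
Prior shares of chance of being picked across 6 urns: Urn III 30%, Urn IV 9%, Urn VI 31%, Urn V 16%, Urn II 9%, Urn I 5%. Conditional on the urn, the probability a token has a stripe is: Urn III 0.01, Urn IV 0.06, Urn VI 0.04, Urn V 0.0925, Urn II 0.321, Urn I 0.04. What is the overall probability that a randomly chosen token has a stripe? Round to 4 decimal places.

Prior × likelihood for each hypothesis:
  Urn III: 0.3 × 0.01 = 0.003
  Urn IV: 0.09 × 0.06 = 0.0054
  Urn VI: 0.31 × 0.04 = 0.0124
  Urn V: 0.16 × 0.0925 = 0.0148
  Urn II: 0.09 × 0.321 = 0.02889
  Urn I: 0.05 × 0.04 = 0.002
P(striped) = 0.003 + 0.0054 + 0.0124 + 0.0148 + 0.02889 + 0.002 = 0.06649 → 0.0665.

0.0665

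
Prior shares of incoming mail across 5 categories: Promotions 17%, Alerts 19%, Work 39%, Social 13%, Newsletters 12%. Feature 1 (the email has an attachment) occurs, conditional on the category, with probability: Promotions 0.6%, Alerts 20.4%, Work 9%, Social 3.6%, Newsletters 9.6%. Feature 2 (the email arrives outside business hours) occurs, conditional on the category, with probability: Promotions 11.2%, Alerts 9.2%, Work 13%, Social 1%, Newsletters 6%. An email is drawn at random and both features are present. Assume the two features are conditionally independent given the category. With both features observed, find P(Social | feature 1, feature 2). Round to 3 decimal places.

0.005

Prior × likelihood for each hypothesis:
  Promotions: 0.17 × 0.006 × 0.112 = 0.00011424
  Alerts: 0.19 × 0.204 × 0.092 = 0.00356592
  Work: 0.39 × 0.09 × 0.13 = 0.004563
  Social: 0.13 × 0.036 × 0.01 = 0.0000468
  Newsletters: 0.12 × 0.096 × 0.06 = 0.0006912
Normalizing constant = 0.00898116.
P(Social | evidence) = 0.0000468 / 0.00898116 ≈ 0.005.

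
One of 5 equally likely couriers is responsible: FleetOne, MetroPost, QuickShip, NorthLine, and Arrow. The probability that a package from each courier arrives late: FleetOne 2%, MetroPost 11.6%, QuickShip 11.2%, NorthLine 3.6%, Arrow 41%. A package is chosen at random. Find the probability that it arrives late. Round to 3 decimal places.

0.139

With a uniform prior (1/5 each), posterior ∝ likelihood:
  FleetOne: 0.02
  MetroPost: 0.116
  QuickShip: 0.112
  NorthLine: 0.036
  Arrow: 0.41
P(late) = (1/5) × (0.02 + 0.116 + 0.112 + 0.036 + 0.41) = 0.694/5 ≈ 0.139.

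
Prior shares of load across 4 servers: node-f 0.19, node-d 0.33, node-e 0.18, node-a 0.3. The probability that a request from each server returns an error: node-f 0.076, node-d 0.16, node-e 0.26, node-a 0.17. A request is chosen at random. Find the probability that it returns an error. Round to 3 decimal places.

0.165

Unnormalized posteriors (prior × likelihood):
  node-f: 0.19 × 0.076 = 0.01444
  node-d: 0.33 × 0.16 = 0.0528
  node-e: 0.18 × 0.26 = 0.0468
  node-a: 0.3 × 0.17 = 0.051
P(error) = 0.01444 + 0.0528 + 0.0468 + 0.051 = 0.16504 → 0.165.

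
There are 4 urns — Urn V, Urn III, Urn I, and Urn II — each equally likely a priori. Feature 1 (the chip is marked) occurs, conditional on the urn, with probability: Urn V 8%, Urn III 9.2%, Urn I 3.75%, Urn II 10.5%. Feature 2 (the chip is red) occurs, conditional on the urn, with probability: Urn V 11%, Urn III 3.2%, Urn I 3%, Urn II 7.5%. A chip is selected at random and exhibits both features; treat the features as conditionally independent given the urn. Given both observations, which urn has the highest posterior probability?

Since the prior is uniform, the posterior is proportional to the likelihood:
  Urn V: 0.08 × 0.11 = 0.0088
  Urn III: 0.092 × 0.032 = 0.002944
  Urn I: 0.0375 × 0.03 = 0.001125
  Urn II: 0.105 × 0.075 = 0.007875
Normalizing constant = 0.020744.
Largest term belongs to Urn V, so Urn V is most probable.

Urn V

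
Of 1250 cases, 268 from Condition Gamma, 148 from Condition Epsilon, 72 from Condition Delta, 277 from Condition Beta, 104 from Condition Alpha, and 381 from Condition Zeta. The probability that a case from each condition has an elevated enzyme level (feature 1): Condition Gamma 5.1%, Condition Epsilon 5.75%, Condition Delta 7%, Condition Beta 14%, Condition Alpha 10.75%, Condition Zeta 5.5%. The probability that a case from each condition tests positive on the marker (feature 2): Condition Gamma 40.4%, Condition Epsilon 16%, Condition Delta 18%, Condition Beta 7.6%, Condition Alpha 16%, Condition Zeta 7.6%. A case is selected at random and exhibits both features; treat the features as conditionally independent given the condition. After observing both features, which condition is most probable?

Unnormalized posteriors (prior × likelihood):
  Condition Gamma: 0.2144 × 0.051 × 0.404 = 0.0044174976
  Condition Epsilon: 0.1184 × 0.0575 × 0.16 = 0.00108928
  Condition Delta: 0.0576 × 0.07 × 0.18 = 0.00072576
  Condition Beta: 0.2216 × 0.14 × 0.076 = 0.002357824
  Condition Alpha: 0.0832 × 0.1075 × 0.16 = 0.00143104
  Condition Zeta: 0.3048 × 0.055 × 0.076 = 0.001274064
Sum = 0.0112954656.
Largest term belongs to Condition Gamma, so Condition Gamma is most probable.

Condition Gamma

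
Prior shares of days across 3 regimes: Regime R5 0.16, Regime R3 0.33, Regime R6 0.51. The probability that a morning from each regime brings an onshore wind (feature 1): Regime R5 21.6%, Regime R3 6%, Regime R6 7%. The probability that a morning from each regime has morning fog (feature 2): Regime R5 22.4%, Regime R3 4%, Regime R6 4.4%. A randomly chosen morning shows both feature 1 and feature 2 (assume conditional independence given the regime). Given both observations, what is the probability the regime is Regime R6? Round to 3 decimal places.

Unnormalized posteriors (prior × likelihood):
  Regime R5: 0.16 × 0.216 × 0.224 = 0.00774144
  Regime R3: 0.33 × 0.06 × 0.04 = 0.000792
  Regime R6: 0.51 × 0.07 × 0.044 = 0.0015708
Sum = 0.01010424.
P(Regime R6 | evidence) = 0.0015708 / 0.01010424 ≈ 0.155.

0.155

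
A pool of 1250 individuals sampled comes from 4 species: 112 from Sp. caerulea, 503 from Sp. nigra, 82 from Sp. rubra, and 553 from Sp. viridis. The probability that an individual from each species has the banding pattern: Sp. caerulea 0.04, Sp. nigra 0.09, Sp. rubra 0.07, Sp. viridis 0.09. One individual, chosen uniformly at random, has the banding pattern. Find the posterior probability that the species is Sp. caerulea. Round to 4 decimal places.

0.0426

Unnormalized posteriors (prior × likelihood):
  Sp. caerulea: 0.0896 × 0.04 = 0.003584
  Sp. nigra: 0.4024 × 0.09 = 0.036216
  Sp. rubra: 0.0656 × 0.07 = 0.004592
  Sp. viridis: 0.4424 × 0.09 = 0.039816
Normalizing constant = 0.084208.
P(Sp. caerulea | evidence) = 0.003584 / 0.084208 ≈ 0.0426.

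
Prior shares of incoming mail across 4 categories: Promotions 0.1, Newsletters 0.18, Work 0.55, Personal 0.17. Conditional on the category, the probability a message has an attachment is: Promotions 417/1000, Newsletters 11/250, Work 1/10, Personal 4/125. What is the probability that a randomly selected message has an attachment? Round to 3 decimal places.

0.110

By Bayes' rule, posterior ∝ prior × likelihood:
  Promotions: 0.1 × 0.417 = 0.0417
  Newsletters: 0.18 × 0.044 = 0.00792
  Work: 0.55 × 0.1 = 0.055
  Personal: 0.17 × 0.032 = 0.00544
P(attachment) = 0.0417 + 0.00792 + 0.055 + 0.00544 = 0.11006 → 0.110.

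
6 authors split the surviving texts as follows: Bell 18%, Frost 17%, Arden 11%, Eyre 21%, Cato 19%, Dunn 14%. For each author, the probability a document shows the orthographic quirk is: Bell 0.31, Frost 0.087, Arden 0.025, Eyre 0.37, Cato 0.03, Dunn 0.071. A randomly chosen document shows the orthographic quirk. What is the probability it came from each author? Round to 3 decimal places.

Prior × likelihood for each hypothesis:
  Bell: 0.18 × 0.31 = 0.0558
  Frost: 0.17 × 0.087 = 0.01479
  Arden: 0.11 × 0.025 = 0.00275
  Eyre: 0.21 × 0.37 = 0.0777
  Cato: 0.19 × 0.03 = 0.0057
  Dunn: 0.14 × 0.071 = 0.00994
Total = 0.16668.
P(Bell | quirk) = 0.0558/0.16668 ≈ 0.335
P(Frost | quirk) = 0.01479/0.16668 ≈ 0.089
P(Arden | quirk) = 0.00275/0.16668 ≈ 0.016
P(Eyre | quirk) = 0.0777/0.16668 ≈ 0.466
P(Cato | quirk) = 0.0057/0.16668 ≈ 0.034
P(Dunn | quirk) = 0.00994/0.16668 ≈ 0.060

Bell 0.335, Frost 0.089, Arden 0.016, Eyre 0.466, Cato 0.034, Dunn 0.060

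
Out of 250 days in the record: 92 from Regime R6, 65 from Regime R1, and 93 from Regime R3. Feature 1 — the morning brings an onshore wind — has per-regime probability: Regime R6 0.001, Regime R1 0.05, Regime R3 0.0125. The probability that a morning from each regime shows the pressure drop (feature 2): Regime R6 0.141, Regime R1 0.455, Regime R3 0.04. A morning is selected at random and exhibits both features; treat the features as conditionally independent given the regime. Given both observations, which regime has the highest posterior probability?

Regime R1

Compute prior × likelihood for every hypothesis:
  Regime R6: 0.368 × 0.001 × 0.141 = 0.000051888
  Regime R1: 0.26 × 0.05 × 0.455 = 0.005915
  Regime R3: 0.372 × 0.0125 × 0.04 = 0.000186
Normalizing constant = 0.006152888.
Largest term belongs to Regime R1, so Regime R1 is most probable.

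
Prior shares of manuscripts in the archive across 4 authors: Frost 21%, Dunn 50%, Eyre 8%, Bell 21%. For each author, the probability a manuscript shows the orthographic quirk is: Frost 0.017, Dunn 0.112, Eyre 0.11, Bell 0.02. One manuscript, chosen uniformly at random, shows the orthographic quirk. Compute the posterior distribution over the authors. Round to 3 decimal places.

Compute prior × likelihood for every hypothesis:
  Frost: 0.21 × 0.017 = 0.00357
  Dunn: 0.5 × 0.112 = 0.056
  Eyre: 0.08 × 0.11 = 0.0088
  Bell: 0.21 × 0.02 = 0.0042
Sum = 0.07257.
P(Frost | quirk) = 0.00357/0.07257 ≈ 0.049
P(Dunn | quirk) = 0.056/0.07257 ≈ 0.772
P(Eyre | quirk) = 0.0088/0.07257 ≈ 0.121
P(Bell | quirk) = 0.0042/0.07257 ≈ 0.058

Frost 0.049, Dunn 0.772, Eyre 0.121, Bell 0.058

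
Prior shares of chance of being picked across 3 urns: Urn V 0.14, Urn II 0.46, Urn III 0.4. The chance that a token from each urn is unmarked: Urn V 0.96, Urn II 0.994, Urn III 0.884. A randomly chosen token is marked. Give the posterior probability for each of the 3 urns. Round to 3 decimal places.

Taking complements, P(marked | each) = Urn V 0.04, Urn II 0.006, Urn III 0.116.
By Bayes' rule, posterior ∝ prior × likelihood:
  Urn V: 0.14 × 0.04 = 0.0056
  Urn II: 0.46 × 0.006 = 0.00276
  Urn III: 0.4 × 0.116 = 0.0464
Sum = 0.05476.
P(Urn V | marked) = 0.0056/0.05476 ≈ 0.102
P(Urn II | marked) = 0.00276/0.05476 ≈ 0.050
P(Urn III | marked) = 0.0464/0.05476 ≈ 0.847
(Check: 0.102+0.050+0.847 = 0.999.)

Urn V 0.102, Urn II 0.050, Urn III 0.847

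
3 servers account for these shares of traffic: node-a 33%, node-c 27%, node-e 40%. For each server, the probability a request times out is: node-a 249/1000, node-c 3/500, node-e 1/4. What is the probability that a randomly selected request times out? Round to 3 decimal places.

Prior × likelihood for each hypothesis:
  node-a: 0.33 × 0.249 = 0.08217
  node-c: 0.27 × 0.006 = 0.00162
  node-e: 0.4 × 0.25 = 0.1
P(timeout) = 0.08217 + 0.00162 + 0.1 = 0.18379 → 0.184.

0.184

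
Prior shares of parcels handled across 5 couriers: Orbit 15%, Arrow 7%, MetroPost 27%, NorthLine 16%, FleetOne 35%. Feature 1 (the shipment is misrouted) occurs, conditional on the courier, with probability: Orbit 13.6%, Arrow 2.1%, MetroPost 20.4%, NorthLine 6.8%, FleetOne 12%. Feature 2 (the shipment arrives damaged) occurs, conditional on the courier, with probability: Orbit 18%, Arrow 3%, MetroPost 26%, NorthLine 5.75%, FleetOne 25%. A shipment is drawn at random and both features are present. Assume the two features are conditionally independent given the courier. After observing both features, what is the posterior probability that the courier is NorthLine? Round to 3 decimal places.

Prior × likelihood for each hypothesis:
  Orbit: 0.15 × 0.136 × 0.18 = 0.003672
  Arrow: 0.07 × 0.021 × 0.03 = 0.0000441
  MetroPost: 0.27 × 0.204 × 0.26 = 0.0143208
  NorthLine: 0.16 × 0.068 × 0.0575 = 0.0006256
  FleetOne: 0.35 × 0.12 × 0.25 = 0.0105
Sum = 0.0291625.
P(NorthLine | evidence) = 0.0006256 / 0.0291625 ≈ 0.021.

0.021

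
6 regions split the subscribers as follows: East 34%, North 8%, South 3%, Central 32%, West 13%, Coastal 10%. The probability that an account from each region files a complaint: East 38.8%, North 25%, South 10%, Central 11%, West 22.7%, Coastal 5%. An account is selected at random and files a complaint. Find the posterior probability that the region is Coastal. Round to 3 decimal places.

By Bayes' rule, posterior ∝ prior × likelihood:
  East: 0.34 × 0.388 = 0.13192
  North: 0.08 × 0.25 = 0.02
  South: 0.03 × 0.1 = 0.003
  Central: 0.32 × 0.11 = 0.0352
  West: 0.13 × 0.227 = 0.02951
  Coastal: 0.1 × 0.05 = 0.005
Normalizing constant = 0.22463.
P(Coastal | evidence) = 0.005 / 0.22463 ≈ 0.022.

0.022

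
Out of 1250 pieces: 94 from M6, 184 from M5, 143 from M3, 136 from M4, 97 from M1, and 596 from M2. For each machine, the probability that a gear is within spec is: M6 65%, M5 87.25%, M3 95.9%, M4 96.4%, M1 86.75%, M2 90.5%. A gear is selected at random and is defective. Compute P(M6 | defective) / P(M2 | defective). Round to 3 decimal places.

0.581

Taking complements, P(defective | each) = M6 0.35, M5 0.1275, M3 0.041, M4 0.036, M1 0.1325, M2 0.095.
Prior × likelihood for each hypothesis:
  M6: 0.0752 × 0.35 = 0.02632
  M5: 0.1472 × 0.1275 = 0.018768
  M3: 0.1144 × 0.041 = 0.0046904
  M4: 0.1088 × 0.036 = 0.0039168
  M1: 0.0776 × 0.1325 = 0.010282
  M2: 0.4768 × 0.095 = 0.045296
Total = 0.1092732.
The ratio is 0.02632 / 0.045296 (the normalizer cancels) = 0.581.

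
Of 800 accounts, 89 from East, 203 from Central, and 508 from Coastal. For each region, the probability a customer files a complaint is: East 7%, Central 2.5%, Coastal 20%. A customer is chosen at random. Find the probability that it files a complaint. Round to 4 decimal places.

0.1411

Unnormalized posteriors (prior × likelihood):
  East: 0.11125 × 0.07 = 0.0077875
  Central: 0.25375 × 0.025 = 0.00634375
  Coastal: 0.635 × 0.2 = 0.127
P(complaint) = 0.0077875 + 0.00634375 + 0.127 = 0.14113125 → 0.1411.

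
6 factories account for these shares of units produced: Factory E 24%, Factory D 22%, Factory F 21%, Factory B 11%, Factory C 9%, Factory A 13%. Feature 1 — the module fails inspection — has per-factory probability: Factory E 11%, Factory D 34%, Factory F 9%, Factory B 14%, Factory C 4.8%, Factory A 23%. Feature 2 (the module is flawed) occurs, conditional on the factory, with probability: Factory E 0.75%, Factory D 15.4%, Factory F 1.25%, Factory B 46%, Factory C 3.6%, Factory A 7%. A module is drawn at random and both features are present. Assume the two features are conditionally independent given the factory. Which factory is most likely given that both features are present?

Factory D

By Bayes' rule, posterior ∝ prior × likelihood:
  Factory E: 0.24 × 0.11 × 0.0075 = 0.000198
  Factory D: 0.22 × 0.34 × 0.154 = 0.0115192
  Factory F: 0.21 × 0.09 × 0.0125 = 0.00023625
  Factory B: 0.11 × 0.14 × 0.46 = 0.007084
  Factory C: 0.09 × 0.048 × 0.036 = 0.00015552
  Factory A: 0.13 × 0.23 × 0.07 = 0.002093
Total = 0.02128597.
Largest term belongs to Factory D, so Factory D is most probable.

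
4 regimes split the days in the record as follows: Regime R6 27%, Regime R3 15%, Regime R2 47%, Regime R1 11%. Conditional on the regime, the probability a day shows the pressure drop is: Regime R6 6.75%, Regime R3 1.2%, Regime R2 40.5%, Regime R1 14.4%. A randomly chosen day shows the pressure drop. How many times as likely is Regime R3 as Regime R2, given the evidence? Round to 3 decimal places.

Unnormalized posteriors (prior × likelihood):
  Regime R6: 0.27 × 0.0675 = 0.018225
  Regime R3: 0.15 × 0.012 = 0.0018
  Regime R2: 0.47 × 0.405 = 0.19035
  Regime R1: 0.11 × 0.144 = 0.01584
Sum = 0.226215.
The ratio is 0.0018 / 0.19035 (the normalizer cancels) = 0.009.

0.009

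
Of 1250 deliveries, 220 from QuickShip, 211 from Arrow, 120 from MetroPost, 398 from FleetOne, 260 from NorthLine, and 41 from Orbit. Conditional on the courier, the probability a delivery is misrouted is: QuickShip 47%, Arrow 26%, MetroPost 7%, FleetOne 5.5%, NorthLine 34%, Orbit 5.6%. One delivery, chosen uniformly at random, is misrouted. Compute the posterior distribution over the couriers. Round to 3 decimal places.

Unnormalized posteriors (prior × likelihood):
  QuickShip: 0.176 × 0.47 = 0.08272
  Arrow: 0.1688 × 0.26 = 0.043888
  MetroPost: 0.096 × 0.07 = 0.00672
  FleetOne: 0.3184 × 0.055 = 0.017512
  NorthLine: 0.208 × 0.34 = 0.07072
  Orbit: 0.0328 × 0.056 = 0.0018368
Normalizing constant = 0.2233968.
P(QuickShip | misrouted) = 0.08272/0.2233968 ≈ 0.370
P(Arrow | misrouted) = 0.043888/0.2233968 ≈ 0.196
P(MetroPost | misrouted) = 0.00672/0.2233968 ≈ 0.030
P(FleetOne | misrouted) = 0.017512/0.2233968 ≈ 0.078
P(NorthLine | misrouted) = 0.07072/0.2233968 ≈ 0.317
P(Orbit | misrouted) = 0.0018368/0.2233968 ≈ 0.008
(Check: 0.370+0.196+0.030+0.078+0.317+0.008 = 0.999.)

QuickShip 0.370, Arrow 0.196, MetroPost 0.030, FleetOne 0.078, NorthLine 0.317, Orbit 0.008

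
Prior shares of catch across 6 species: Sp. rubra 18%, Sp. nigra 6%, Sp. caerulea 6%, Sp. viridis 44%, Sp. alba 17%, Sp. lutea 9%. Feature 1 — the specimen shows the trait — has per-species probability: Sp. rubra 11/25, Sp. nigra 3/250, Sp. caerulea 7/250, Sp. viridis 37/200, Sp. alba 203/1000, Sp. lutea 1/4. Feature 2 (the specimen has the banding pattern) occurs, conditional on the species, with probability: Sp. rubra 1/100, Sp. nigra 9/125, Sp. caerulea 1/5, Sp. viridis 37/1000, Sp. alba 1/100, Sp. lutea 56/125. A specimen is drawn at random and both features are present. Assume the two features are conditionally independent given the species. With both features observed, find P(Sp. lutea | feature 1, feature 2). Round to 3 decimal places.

Compute prior × likelihood for every hypothesis:
  Sp. rubra: 0.18 × 0.44 × 0.01 = 0.000792
  Sp. nigra: 0.06 × 0.012 × 0.072 = 0.00005184
  Sp. caerulea: 0.06 × 0.028 × 0.2 = 0.000336
  Sp. viridis: 0.44 × 0.185 × 0.037 = 0.0030118
  Sp. alba: 0.17 × 0.203 × 0.01 = 0.0003451
  Sp. lutea: 0.09 × 0.25 × 0.448 = 0.01008
Total = 0.01461674.
P(Sp. lutea | evidence) = 0.01008 / 0.01461674 ≈ 0.690.

0.690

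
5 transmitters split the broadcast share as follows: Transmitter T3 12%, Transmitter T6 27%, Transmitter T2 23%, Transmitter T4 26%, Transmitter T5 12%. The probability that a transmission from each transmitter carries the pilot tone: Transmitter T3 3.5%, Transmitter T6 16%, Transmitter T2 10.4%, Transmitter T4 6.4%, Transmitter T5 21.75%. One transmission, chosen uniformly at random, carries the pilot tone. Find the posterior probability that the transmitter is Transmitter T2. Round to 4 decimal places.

0.2097

By Bayes' rule, posterior ∝ prior × likelihood:
  Transmitter T3: 0.12 × 0.035 = 0.0042
  Transmitter T6: 0.27 × 0.16 = 0.0432
  Transmitter T2: 0.23 × 0.104 = 0.02392
  Transmitter T4: 0.26 × 0.064 = 0.01664
  Transmitter T5: 0.12 × 0.2175 = 0.0261
Normalizing constant = 0.11406.
P(Transmitter T2 | evidence) = 0.02392 / 0.11406 ≈ 0.2097.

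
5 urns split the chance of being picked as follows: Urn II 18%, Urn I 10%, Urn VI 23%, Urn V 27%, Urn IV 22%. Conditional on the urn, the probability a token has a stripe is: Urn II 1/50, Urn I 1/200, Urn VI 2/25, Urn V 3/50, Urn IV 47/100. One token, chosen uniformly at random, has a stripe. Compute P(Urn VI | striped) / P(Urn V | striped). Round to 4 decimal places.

Compute prior × likelihood for every hypothesis:
  Urn II: 0.18 × 0.02 = 0.0036
  Urn I: 0.1 × 0.005 = 0.0005
  Urn VI: 0.23 × 0.08 = 0.0184
  Urn V: 0.27 × 0.06 = 0.0162
  Urn IV: 0.22 × 0.47 = 0.1034
Total = 0.1421.
The ratio is 0.0184 / 0.0162 (the normalizer cancels) = 1.1358.

1.1358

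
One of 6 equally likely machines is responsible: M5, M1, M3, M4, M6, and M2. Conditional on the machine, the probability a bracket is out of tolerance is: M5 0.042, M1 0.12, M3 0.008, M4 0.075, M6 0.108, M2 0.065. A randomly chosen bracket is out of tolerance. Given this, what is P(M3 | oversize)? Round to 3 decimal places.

0.019

Since the prior is uniform, the posterior is proportional to the likelihood:
  M5: 0.042
  M1: 0.12
  M3: 0.008
  M4: 0.075
  M6: 0.108
  M2: 0.065
Normalizing constant = 0.418.
P(M3 | evidence) = 0.008 / 0.418 ≈ 0.019.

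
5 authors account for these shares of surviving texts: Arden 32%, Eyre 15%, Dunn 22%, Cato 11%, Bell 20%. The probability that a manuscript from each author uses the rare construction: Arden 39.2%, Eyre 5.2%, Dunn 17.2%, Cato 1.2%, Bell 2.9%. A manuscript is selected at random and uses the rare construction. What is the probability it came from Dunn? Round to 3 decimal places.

Unnormalized posteriors (prior × likelihood):
  Arden: 0.32 × 0.392 = 0.12544
  Eyre: 0.15 × 0.052 = 0.0078
  Dunn: 0.22 × 0.172 = 0.03784
  Cato: 0.11 × 0.012 = 0.00132
  Bell: 0.2 × 0.029 = 0.0058
Total = 0.1782.
P(Dunn | evidence) = 0.03784 / 0.1782 ≈ 0.212.

0.212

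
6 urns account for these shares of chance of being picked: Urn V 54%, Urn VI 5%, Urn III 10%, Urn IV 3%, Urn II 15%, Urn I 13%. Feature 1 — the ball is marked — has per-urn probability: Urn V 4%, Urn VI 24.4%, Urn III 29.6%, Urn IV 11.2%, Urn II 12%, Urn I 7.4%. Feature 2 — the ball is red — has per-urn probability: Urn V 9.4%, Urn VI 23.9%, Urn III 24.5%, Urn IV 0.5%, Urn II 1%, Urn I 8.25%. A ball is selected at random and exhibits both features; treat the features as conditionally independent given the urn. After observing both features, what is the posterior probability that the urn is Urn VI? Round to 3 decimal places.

Unnormalized posteriors (prior × likelihood):
  Urn V: 0.54 × 0.04 × 0.094 = 0.0020304
  Urn VI: 0.05 × 0.244 × 0.239 = 0.0029158
  Urn III: 0.1 × 0.296 × 0.245 = 0.007252
  Urn IV: 0.03 × 0.112 × 0.005 = 0.0000168
  Urn II: 0.15 × 0.12 × 0.01 = 0.00018
  Urn I: 0.13 × 0.074 × 0.0825 = 0.00079365
Normalizing constant = 0.01318865.
P(Urn VI | evidence) = 0.0029158 / 0.01318865 ≈ 0.221.

0.221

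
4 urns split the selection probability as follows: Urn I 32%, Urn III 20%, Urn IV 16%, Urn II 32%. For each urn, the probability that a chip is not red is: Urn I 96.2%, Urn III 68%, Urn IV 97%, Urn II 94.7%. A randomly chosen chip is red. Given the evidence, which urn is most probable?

Taking complements, P(red | each) = Urn I 0.038, Urn III 0.32, Urn IV 0.03, Urn II 0.053.
By Bayes' rule, posterior ∝ prior × likelihood:
  Urn I: 0.32 × 0.038 = 0.01216
  Urn III: 0.2 × 0.32 = 0.064
  Urn IV: 0.16 × 0.03 = 0.0048
  Urn II: 0.32 × 0.053 = 0.01696
Normalizing constant = 0.09792.
Largest term belongs to Urn III, so Urn III is most probable.

Urn III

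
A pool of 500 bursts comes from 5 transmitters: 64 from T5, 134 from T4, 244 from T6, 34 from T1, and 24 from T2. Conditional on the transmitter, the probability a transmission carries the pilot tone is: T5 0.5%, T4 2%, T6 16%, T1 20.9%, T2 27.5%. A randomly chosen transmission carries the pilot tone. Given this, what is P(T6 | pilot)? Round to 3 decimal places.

By Bayes' rule, posterior ∝ prior × likelihood:
  T5: 0.128 × 0.005 = 0.00064
  T4: 0.268 × 0.02 = 0.00536
  T6: 0.488 × 0.16 = 0.07808
  T1: 0.068 × 0.209 = 0.014212
  T2: 0.048 × 0.275 = 0.0132
Total = 0.111492.
P(T6 | evidence) = 0.07808 / 0.111492 ≈ 0.700.

0.700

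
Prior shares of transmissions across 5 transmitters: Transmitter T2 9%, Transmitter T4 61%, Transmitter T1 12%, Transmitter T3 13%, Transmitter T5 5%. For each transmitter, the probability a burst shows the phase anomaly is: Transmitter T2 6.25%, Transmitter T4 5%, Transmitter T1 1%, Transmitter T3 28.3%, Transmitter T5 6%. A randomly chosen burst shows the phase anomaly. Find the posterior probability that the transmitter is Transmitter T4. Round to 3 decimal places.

Compute prior × likelihood for every hypothesis:
  Transmitter T2: 0.09 × 0.0625 = 0.005625
  Transmitter T4: 0.61 × 0.05 = 0.0305
  Transmitter T1: 0.12 × 0.01 = 0.0012
  Transmitter T3: 0.13 × 0.283 = 0.03679
  Transmitter T5: 0.05 × 0.06 = 0.003
Total = 0.077115.
P(Transmitter T4 | evidence) = 0.0305 / 0.077115 ≈ 0.396.

0.396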